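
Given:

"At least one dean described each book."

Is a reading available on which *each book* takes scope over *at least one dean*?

Both DPs are arguments of the same predicate; there is no clause or island boundary between them.
No island intervenes, so both surface and inverse scope are derivable.
So *each book* > *at least one dean* is among the available readings.

Yes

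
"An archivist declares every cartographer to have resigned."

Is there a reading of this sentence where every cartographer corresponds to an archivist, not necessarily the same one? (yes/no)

The described interpretation is the *every cartographer* > *an archivist* scoping.
*every cartographer* is the subject of an ECM infinitive — the infinitival complement of an ECM verb is not a scope island, so *every cartographer* can raise into the matrix clause.
Since no island is crossed, the inverse ordering is licensed alongside surface scope.
The sentence is scopally ambiguous between *an archivist* > *every cartographer* and *every cartographer* > *an archivist*.

Yes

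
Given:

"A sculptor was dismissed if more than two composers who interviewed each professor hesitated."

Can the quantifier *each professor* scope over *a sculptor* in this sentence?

No

*each professor* sits inside the relative clause *who interviewed each professor*, which is itself inside the adjunct *if more than two composers who interviewed each professor hesitated*.
The quantifier would have to escape first the RC and then the adjunct — two independent island violations.
So the wide-scope reading for *each professor* is blocked.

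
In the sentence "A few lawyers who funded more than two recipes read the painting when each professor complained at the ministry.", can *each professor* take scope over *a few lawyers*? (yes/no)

The target quantifier *each professor* is part of the adjunct clause *when each professor complained at the ministry*.
Adverbial clauses are not L-marked, so they are barriers for QR — the quantifier cannot escape the adjunct.
So *each professor* cannot raise to a position above *a few lawyers*.

No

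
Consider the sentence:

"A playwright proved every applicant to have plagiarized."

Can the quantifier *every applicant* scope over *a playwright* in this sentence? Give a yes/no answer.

*every applicant* is the subject of an ECM infinitive — the infinitival complement of an ECM verb is not a scope island, so *every applicant* can raise into the matrix clause.
Clause-internal QR can adjoin the lower DP above the subject, yielding the inverse reading.

Yes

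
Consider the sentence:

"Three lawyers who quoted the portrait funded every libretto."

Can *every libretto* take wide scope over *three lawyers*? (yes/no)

Yes

The RC *who quoted the portrait* is an island, but *every libretto* is not inside it — it is the matrix object, a clausemate of *three lawyers*.
With no island boundary between them, the object can take inverse scope over the subject via ordinary QR within the clause.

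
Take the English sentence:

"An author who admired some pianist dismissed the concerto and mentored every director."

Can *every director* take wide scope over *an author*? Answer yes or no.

*every director* occurs within one conjunct of the coordinate structure (*mentored every director*).
QR out of a conjunct would have to apply non-ATB, which the CSC forbids.
There is no licit LF on which *every director* c-commands *an author*.
(Only the surface reading survives: one fixed author with respect to all the relevant directors.)

No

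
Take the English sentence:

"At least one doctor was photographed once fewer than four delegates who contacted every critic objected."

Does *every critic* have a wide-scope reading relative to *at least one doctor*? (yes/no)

No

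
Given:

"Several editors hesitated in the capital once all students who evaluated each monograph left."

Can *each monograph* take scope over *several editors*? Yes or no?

No

The DP *each monograph* is contained in the relative clause *who evaluated each monograph*, which is itself inside the adjunct *once all students who evaluated each monograph left*.
Nested islands: the RC island is itself inside an adjunct island, so wide scope is doubly excluded.
*each monograph* is confined to the island and cannot take scope over *several editors*.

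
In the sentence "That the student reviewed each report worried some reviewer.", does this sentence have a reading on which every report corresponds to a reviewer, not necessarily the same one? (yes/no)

No

That reading corresponds to *each report* > *some reviewer*.
Structurally, *each report* is inside the sentential subject *that the student reviewed each report*.
Sentential subjects are islands: a quantifier inside the subject clause cannot raise over the matrix predicate.
*each report* > *some reviewer* would require crossing that boundary, which is illicit.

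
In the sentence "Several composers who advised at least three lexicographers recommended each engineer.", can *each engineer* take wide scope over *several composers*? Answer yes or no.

Yes

*each engineer* sits in the matrix clause, not in the relative clause on *several composers*.
Ordinary QR to a clause-peripheral position gives the wide-scope LF for the lower DP.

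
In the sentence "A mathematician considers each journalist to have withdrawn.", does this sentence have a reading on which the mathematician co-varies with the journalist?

Yes

The paraphrase describes the scope ordering *each journalist* > *a mathematician*.
ECM infinitives lack a CP barrier, so *each journalist* can QR over the matrix subject *a mathematician*.
Nothing blocks QR of the lower DP to a position above the higher one, so inverse scope is available.
So *each journalist* > *a mathematician* is among the available readings.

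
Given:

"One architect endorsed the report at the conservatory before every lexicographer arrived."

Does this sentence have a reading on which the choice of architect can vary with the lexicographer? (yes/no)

No

This is the *every lexicographer* > *one architect* reading.
*every lexicographer* is embedded in the adjunct clause *before every lexicographer arrived*.
Scope out of an adjunct clause is unavailable: QR respects the adjunct-island constraint.
The inverse ordering *every lexicographer* > *one architect* is therefore underivable.
(Only the surface reading survives: one fixed architect with respect to all the relevant lexicographers.)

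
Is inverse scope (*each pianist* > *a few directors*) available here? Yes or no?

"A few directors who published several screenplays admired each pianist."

Yes

*each pianist* is a matrix argument; only *a few directors* is modified by the relative clause *who published several screenplays*, so the RC island is irrelevant to the target quantifier.
No island intervenes, so both surface and inverse scope are derivable.
So *each pianist* > *a few directors* is among the available readings.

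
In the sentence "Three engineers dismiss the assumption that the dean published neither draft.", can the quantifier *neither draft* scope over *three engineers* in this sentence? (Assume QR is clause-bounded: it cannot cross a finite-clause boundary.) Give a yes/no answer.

No

*neither draft* is embedded in the complex NP *the assumption that the dean published neither draft*.
Noun-complement clauses are scope islands (the Complex NP Constraint): a quantifier inside one cannot scope into the matrix.
The inverse ordering *neither draft* > *three engineers* is therefore underivable.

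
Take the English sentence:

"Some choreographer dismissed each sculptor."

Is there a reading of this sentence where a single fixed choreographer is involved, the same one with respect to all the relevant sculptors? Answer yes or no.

Yes

That reading corresponds to *some choreographer* > *each sculptor*.
Nothing needs to raise for *some choreographer* > *each sculptor*, so no island constraint is at stake.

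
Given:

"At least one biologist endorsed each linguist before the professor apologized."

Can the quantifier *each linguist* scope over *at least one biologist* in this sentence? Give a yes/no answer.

Yes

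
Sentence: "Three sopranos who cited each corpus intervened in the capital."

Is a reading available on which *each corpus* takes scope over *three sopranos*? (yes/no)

The DP *each corpus* is contained in the relative clause *who cited each corpus*.
QR out of a relative clause is ruled out by the relative-clause island constraint.
So *each corpus* cannot raise high enough to outscope *three sopranos*; only the surface ordering *three sopranos* > *each corpus* is available.

No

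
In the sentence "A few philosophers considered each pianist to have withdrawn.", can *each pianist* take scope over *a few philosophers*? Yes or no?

Yes

*each pianist* is the subject of an ECM infinitive — the infinitival complement of an ECM verb is not a scope island, so *each pianist* can raise into the matrix clause.
QR within a single clause is free, so the lower quantifier may take scope over the higher one.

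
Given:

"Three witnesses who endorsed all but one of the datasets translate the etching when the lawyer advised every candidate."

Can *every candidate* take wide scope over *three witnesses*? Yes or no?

*every candidate* occurs within the adjunct clause *when the lawyer advised every candidate*.
Adjunct clauses are scope islands: a quantifier inside an adjunct cannot raise into the matrix clause.
So *every candidate* cannot raise to a position above *three witnesses*.

No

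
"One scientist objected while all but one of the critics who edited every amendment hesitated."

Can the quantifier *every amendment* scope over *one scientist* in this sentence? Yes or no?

*every amendment* occurs within the relative clause *who edited every amendment*, which is itself inside the adjunct *while all but one of the critics who edited every amendment hesitated*.
Nested islands: the RC island is itself inside an adjunct island, so wide scope is doubly excluded.
So the wide-scope reading for *every amendment* is blocked.
(Only the surface reading survives: one fixed scientist with respect to all the relevant amendments.)

No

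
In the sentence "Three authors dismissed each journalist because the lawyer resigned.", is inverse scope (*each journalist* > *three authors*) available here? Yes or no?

The adjunct clause does not contain *each journalist*, which is the matrix object.
No island intervenes, so both surface and inverse scope are derivable.

Yes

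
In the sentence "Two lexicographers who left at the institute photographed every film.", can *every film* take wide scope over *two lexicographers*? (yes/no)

*every film* is a matrix argument; only *two lexicographers* is modified by the relative clause *who left at the institute*, so the RC island is irrelevant to the target quantifier.
QR within a single clause is free, so the lower quantifier may take scope over the higher one.

Yes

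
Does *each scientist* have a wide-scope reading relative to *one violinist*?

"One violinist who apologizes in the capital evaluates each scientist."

Yes

*each scientist* is a matrix argument; only *one violinist* is modified by the relative clause *who apologizes in the capital*, so the RC island is irrelevant to the target quantifier.
With no island boundary between them, the object can take inverse scope over the subject via ordinary QR within the clause.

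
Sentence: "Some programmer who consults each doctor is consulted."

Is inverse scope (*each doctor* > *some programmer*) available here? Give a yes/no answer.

The target quantifier *each doctor* is part of the relative clause *who consults each doctor*.
Quantifiers inside a relative clause are trapped there; the RC boundary blocks QR.
*each doctor* > *some programmer* would require crossing that boundary, which is illicit.
(Only the surface reading survives: one fixed programmer with respect to all the relevant doctors.)

No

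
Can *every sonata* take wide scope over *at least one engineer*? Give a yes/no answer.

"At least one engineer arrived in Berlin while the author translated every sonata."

No

*every sonata* is embedded in the adjunct clause *while the author translated every sonata*.
Since the clause is an adjunct (not a complement), the Adjunct Condition blocks QR across its edge.
So the wide-scope reading for *every sonata* is blocked.
(Only the surface reading survives: one fixed engineer with respect to all the relevant sonatas.)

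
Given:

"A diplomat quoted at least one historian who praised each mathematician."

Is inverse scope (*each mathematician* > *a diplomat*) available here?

No

The target quantifier *each mathematician* is part of the relative clause *who praised each mathematician* modifying *at least one historian*.
The relative clause forms an island for QR, so the quantifier is confined to the head noun's restrictor.
The inverse ordering *each mathematician* > *a diplomat* is therefore underivable.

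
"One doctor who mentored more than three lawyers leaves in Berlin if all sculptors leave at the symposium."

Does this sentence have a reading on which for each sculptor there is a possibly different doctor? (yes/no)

No

The paraphrase describes the scope ordering *all sculptors* > *one doctor*.
*all sculptors* sits inside the adjunct clause *if all sculptors leave at the symposium*.
The adjunct-island constraint bars QR out of an adverbial clause.
So the wide-scope reading for *all sculptors* is blocked.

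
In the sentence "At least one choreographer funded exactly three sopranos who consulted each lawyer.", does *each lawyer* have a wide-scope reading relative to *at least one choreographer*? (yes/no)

No

*each lawyer* occurs within the relative clause *who consulted each lawyer* modifying *exactly three sopranos*.
A relative clause is a scope island — quantifier raising cannot cross its boundary.
There is no licit LF on which *each lawyer* c-commands *at least one choreographer*.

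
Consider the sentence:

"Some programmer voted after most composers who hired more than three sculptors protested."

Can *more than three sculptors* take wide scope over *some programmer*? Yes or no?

No

*more than three sculptors* occurs within the relative clause *who hired more than three sculptors*, which is itself inside the adjunct *after most composers who hired more than three sculptors protested*.
Nested islands: the RC island is itself inside an adjunct island, so wide scope is doubly excluded.
The inverse ordering *more than three sculptors* > *some programmer* is therefore underivable.
(Only the surface reading survives: one fixed programmer with respect to all the relevant sculptors.)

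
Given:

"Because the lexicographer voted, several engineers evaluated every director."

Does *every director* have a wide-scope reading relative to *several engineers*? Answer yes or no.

Yes

The adjunct island is irrelevant here — *every director* and *several engineers* are both in the matrix clause.
With no island boundary between them, the object can take inverse scope over the subject via ordinary QR within the clause.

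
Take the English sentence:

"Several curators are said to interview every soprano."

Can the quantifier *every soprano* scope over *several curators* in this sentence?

Yes

*every soprano* is the object of the infinitival complement of a raising predicate; raising infinitives are transparent for QR, so the two DPs are in effect clausemates.
Ordinary QR to a clause-peripheral position gives the wide-scope LF for the lower DP.
Both orderings are possible: *several curators* > *every soprano* and *every soprano* > *several curators*.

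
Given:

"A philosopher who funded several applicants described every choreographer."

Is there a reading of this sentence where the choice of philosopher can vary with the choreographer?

Yes

The paraphrase describes the scope ordering *every choreographer* > *a philosopher*.
The RC *who funded several applicants* is an island, but *every choreographer* is not inside it — it is the matrix object, a clausemate of *a philosopher*.
Since no island is crossed, the inverse ordering is licensed alongside surface scope.
So *every choreographer* > *a philosopher* is among the available readings.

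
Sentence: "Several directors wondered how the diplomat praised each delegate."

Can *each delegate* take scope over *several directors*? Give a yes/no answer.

*each delegate* sits inside the embedded question *how the diplomat praised each delegate*.
Embedded questions are wh-islands: a quantifier inside an indirect question cannot QR into the matrix clause.
There is no licit LF on which *each delegate* c-commands *several directors*.

No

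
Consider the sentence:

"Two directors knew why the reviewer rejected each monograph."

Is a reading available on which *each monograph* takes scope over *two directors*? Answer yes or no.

Structurally, *each monograph* is inside the embedded question *why the reviewer rejected each monograph*.
QR across an interrogative CP boundary is ruled out as a wh-island violation.
So the wide-scope reading for *each monograph* is blocked.

No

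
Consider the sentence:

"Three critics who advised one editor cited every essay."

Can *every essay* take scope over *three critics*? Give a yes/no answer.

The relative clause *who advised one editor* modifies *three critics*, but *every essay* is not inside that relative clause — it is an argument of the matrix verb.
Clause-internal QR can adjoin the lower DP above the subject, yielding the inverse reading.
The sentence is scopally ambiguous between *three critics* > *every essay* and *every essay* > *three critics*.

Yes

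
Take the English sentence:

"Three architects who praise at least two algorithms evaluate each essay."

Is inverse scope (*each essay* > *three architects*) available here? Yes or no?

*each essay* sits in the matrix clause, not in the relative clause on *three architects*.
Clause-internal QR can adjoin the lower DP above the subject, yielding the inverse reading.

Yes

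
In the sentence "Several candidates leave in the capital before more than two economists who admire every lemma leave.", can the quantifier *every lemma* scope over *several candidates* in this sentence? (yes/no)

No

*every lemma* is embedded in the relative clause *who admire every lemma*, which is itself inside the adjunct *before more than two economists who admire every lemma leave*.
Nested islands: the RC island is itself inside an adjunct island, so wide scope is doubly excluded.
So the wide-scope reading for *every lemma* is blocked.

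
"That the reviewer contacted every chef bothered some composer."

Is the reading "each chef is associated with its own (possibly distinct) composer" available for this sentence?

No

The paraphrase describes the scope ordering *every chef* > *some composer*.
The target quantifier *every chef* is part of the sentential subject *that the reviewer contacted every chef*.
Sentential subjects are islands: a quantifier inside the subject clause cannot raise over the matrix predicate.
*every chef* is confined to the island and cannot take scope over *some composer*.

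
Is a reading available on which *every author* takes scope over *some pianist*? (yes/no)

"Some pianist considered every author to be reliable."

Yes

*every author* is the subject of an ECM infinitive — the infinitival complement of an ECM verb is not a scope island, so *every author* can raise into the matrix clause.
QR within a single clause is free, so the lower quantifier may take scope over the higher one.
So *every author* > *some pianist* is among the available readings.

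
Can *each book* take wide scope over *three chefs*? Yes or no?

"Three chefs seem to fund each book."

Yes

Raising constructions are monoclausal for scope purposes; *each book* is not separated from *three chefs* by any island.
Nothing blocks QR of the lower DP to a position above the higher one, so inverse scope is available.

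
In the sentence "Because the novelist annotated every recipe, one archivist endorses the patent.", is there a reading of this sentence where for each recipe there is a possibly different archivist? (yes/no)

The described interpretation is the *every recipe* > *one archivist* scoping.
*every recipe* occurs within the adjunct clause *because the novelist annotated every recipe*.
Adverbial clauses are not L-marked, so they are barriers for QR — the quantifier cannot escape the adjunct.
The ordering *every recipe* > *one archivist* is therefore underivable.

No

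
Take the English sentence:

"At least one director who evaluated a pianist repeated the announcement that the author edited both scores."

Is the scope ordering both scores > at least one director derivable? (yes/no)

No

*both scores* occurs within the complex NP *the announcement that the author edited both scores*.
Since the clause is the complement of a nominal head, the CNPC blocks scope extraction.
The inverse ordering *both scores* > *at least one director* is therefore underivable.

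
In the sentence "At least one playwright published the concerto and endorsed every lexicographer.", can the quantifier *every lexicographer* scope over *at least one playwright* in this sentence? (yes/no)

No

*every lexicographer* is embedded in one conjunct of the coordinate structure (*endorsed every lexicographer*).
Coordinate structures are islands for non-across-the-board movement, QR included.
So the wide-scope reading for *every lexicographer* is blocked.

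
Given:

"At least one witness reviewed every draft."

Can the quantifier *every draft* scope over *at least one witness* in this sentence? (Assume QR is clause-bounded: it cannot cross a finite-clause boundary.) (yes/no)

*every draft* and *at least one witness* are in the same minimal clause.
Clause-internal QR can adjoin the lower DP above the subject, yielding the inverse reading.
Both orderings are possible: *at least one witness* > *every draft* and *every draft* > *at least one witness*.

Yes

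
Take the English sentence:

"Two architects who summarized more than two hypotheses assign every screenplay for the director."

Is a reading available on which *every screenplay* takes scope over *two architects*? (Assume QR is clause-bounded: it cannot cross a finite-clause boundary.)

The RC *who summarized more than two hypotheses* is an island, but *every screenplay* is not inside it — it is the matrix object, a clausemate of *two architects*.
Since no island is crossed, the inverse ordering is licensed alongside surface scope.

Yes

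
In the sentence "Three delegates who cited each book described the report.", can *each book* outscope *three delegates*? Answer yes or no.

The target quantifier *each book* is part of the relative clause *who cited each book*.
The relative clause forms an island for QR, so the quantifier is confined to the head noun's restrictor.
*each book* is confined to the island and cannot take scope over *three delegates*.

No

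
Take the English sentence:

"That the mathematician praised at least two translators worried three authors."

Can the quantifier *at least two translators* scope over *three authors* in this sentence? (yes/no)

No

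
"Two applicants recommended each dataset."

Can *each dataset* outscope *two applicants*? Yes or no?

*two applicants* and *each dataset* are co-arguments of the matrix verb, with nothing but a clause-internal boundary between them.
With no island boundary between them, the object can take inverse scope over the subject via ordinary QR within the clause.

Yes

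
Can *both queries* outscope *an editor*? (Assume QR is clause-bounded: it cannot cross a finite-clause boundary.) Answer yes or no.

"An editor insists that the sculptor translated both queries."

No

*both queries* sits inside the finite complement clause *that the sculptor translated both queries*.
Finite CP is the ceiling for QR here, by assumption.
So *both queries* cannot raise high enough to outscope *an editor*; only the surface ordering *an editor* > *both queries* is available.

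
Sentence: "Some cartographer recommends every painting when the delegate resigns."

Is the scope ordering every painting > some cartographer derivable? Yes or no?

Although there is an adjunct clause, *every painting* is in the main clause, not inside the adjunct.
Clause-internal QR can adjoin the lower DP above the subject, yielding the inverse reading.
So *every painting* > *some cartographer* is among the available readings.

Yes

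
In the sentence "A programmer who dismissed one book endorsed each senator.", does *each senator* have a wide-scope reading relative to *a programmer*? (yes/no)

Yes

*each senator* is a matrix argument; only *a programmer* is modified by the relative clause *who dismissed one book*, so the RC island is irrelevant to the target quantifier.
No island intervenes, so both surface and inverse scope are derivable.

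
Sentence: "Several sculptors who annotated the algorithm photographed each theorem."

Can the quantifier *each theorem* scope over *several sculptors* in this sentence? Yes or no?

Yes

The relative clause *who annotated the algorithm* modifies *several sculptors*, but *each theorem* is not inside that relative clause — it is an argument of the matrix verb.
Clause-internal QR can adjoin the lower DP above the subject, yielding the inverse reading.
So *each theorem* > *several sculptors* is among the available readings.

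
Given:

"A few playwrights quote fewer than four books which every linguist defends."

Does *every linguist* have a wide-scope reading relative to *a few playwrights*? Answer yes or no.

No

The DP *every linguist* is contained in the relative clause *which every linguist defends* modifying *fewer than four books*.
Quantifiers inside a relative clause are trapped there; the RC boundary blocks QR.
The inverse ordering *every linguist* > *a few playwrights* is therefore underivable.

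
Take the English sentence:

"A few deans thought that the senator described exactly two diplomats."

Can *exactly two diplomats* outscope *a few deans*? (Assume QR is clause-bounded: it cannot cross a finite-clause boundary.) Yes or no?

*exactly two diplomats* is embedded in the finite complement clause *that the senator described exactly two diplomats*.
QR is clause-bounded, so the finite complement is a scope island for the embedded quantifier.
So *exactly two diplomats* cannot raise to a position above *a few deans*.

No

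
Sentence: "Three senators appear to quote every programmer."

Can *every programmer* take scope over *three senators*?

Yes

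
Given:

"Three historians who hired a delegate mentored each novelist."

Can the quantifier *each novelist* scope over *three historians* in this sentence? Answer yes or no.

*each novelist* sits in the matrix clause, not in the relative clause on *three historians*.
Clause-internal QR can adjoin the lower DP above the subject, yielding the inverse reading.
The sentence is scopally ambiguous between *three historians* > *each novelist* and *each novelist* > *three historians*.

Yes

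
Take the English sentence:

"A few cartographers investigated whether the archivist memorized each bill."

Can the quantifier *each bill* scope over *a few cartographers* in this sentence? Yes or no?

*each bill* occurs within the embedded question *whether the archivist memorized each bill*.
The wh-island constraint blocks QR out of an embedded interrogative.
So *each bill* cannot raise high enough to outscope *a few cartographers*; only the surface ordering *a few cartographers* > *each bill* is available.

No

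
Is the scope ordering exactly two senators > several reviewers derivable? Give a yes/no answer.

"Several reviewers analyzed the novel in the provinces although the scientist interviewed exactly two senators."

No

The target quantifier *exactly two senators* is part of the adjunct clause *although the scientist interviewed exactly two senators*.
Scope out of an adjunct clause is unavailable: QR respects the adjunct-island constraint.
*exactly two senators* is confined to the island and cannot take scope over *several reviewers*.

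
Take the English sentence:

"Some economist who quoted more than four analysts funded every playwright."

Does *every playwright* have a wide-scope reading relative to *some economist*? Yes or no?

Although the sentence contains a relative clause (*who quoted more than four analysts*), *every playwright* is outside it, in the matrix VP.
No island intervenes, so both surface and inverse scope are derivable.
Both orderings are possible: *some economist* > *every playwright* and *every playwright* > *some economist*.

Yes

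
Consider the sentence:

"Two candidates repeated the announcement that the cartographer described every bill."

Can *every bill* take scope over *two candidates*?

No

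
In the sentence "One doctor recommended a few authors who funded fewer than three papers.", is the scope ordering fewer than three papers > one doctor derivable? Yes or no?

*fewer than three papers* occurs within the relative clause *who funded fewer than three papers* modifying *a few authors*.
Relative clauses are scope islands: a quantifier cannot QR out of a relative clause to take scope in the matrix clause.
The inverse ordering *fewer than three papers* > *one doctor* is therefore underivable.

No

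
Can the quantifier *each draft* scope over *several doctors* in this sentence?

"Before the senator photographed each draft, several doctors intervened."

No

*each draft* occurs within the adjunct clause *before the senator photographed each draft*.
The adjunct-island constraint bars QR out of an adverbial clause.
There is no licit LF on which *each draft* c-commands *several doctors*.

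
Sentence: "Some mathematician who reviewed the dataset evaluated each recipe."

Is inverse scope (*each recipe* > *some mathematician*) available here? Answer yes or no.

Yes

Although the sentence contains a relative clause (*who reviewed the dataset*), *each recipe* is outside it, in the matrix VP.
Since no island is crossed, the inverse ordering is licensed alongside surface scope.
Both orderings are possible: *some mathematician* > *each recipe* and *each recipe* > *some mathematician*.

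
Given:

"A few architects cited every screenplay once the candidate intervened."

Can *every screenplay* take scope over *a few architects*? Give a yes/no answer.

Yes

*every screenplay* is a matrix argument; the adjunct is an island but the target quantifier is outside it.
No island intervenes, so both surface and inverse scope are derivable.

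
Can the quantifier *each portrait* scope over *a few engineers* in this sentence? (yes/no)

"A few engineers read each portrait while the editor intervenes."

The adjunct clause does not contain *each portrait*, which is the matrix object.
With no island boundary between them, the object can take inverse scope over the subject via ordinary QR within the clause.

Yes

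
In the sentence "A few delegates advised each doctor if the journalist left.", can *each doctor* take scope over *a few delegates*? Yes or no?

The adjunct island is irrelevant here — *each doctor* and *a few delegates* are both in the matrix clause.
No island intervenes, so both surface and inverse scope are derivable.

Yes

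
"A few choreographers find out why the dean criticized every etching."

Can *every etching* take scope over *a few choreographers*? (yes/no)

No

The DP *every etching* is contained in the embedded question *why the dean criticized every etching*.
The wh-island constraint blocks QR out of an embedded interrogative.
The inverse ordering *every etching* > *a few choreographers* is therefore underivable.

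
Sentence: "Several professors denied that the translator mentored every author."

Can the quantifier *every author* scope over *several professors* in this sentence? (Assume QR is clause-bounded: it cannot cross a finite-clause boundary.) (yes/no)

No

*every author* is embedded in the finite complement clause *that the translator mentored every author*.
QR is clause-bounded, so the finite complement is a scope island for the embedded quantifier.
Hence only narrow scope for *every author* (under *several professors*) survives.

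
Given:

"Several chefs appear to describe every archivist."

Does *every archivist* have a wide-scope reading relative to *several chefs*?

Yes

Infinitival complements of raising predicates do not block QR; *every archivist* and *several chefs* are effectively clausemates.
No island intervenes, so both surface and inverse scope are derivable.
Both orderings are possible: *several chefs* > *every archivist* and *every archivist* > *several chefs*.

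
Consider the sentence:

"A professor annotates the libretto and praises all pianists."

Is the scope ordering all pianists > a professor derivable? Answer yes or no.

No

*all pianists* is embedded in one conjunct of the coordinate structure (*praises all pianists*).
QR out of a conjunct would have to apply non-ATB, which the CSC forbids.
There is no licit LF on which *all pianists* c-commands *a professor*.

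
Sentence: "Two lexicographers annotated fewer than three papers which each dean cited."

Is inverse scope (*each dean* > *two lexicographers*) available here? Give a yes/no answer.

The DP *each dean* is contained in the relative clause *which each dean cited* modifying *fewer than three papers*.
A relative clause is a scope island — quantifier raising cannot cross its boundary.
There is no licit LF on which *each dean* c-commands *two lexicographers*.

No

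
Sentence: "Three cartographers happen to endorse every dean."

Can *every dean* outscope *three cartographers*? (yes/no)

Infinitival complements of raising predicates do not block QR; *every dean* and *three cartographers* are effectively clausemates.
Nothing blocks QR of the lower DP to a position above the higher one, so inverse scope is available.

Yes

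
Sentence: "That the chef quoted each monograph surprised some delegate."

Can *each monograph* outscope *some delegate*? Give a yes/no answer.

No

The target quantifier *each monograph* is part of the sentential subject *that the chef quoted each monograph*.
Subjects — clausal subjects included — are islands for extraction, and QR is no exception.
So the wide-scope reading for *each monograph* is blocked.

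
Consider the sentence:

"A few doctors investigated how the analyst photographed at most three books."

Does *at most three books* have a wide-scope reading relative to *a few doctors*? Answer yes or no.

The target quantifier *at most three books* is part of the embedded question *how the analyst photographed at most three books*.
Embedded wh-clauses are opaque for QR, so the quantifier stays inside the question.
So the wide-scope reading for *at most three books* is blocked.

No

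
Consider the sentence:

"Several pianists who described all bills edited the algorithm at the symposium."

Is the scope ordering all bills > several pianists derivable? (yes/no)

No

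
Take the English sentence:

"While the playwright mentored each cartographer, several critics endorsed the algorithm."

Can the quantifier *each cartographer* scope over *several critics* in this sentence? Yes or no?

The target quantifier *each cartographer* is part of the adjunct clause *while the playwright mentored each cartographer*.
Adjunct clauses are scope islands: a quantifier inside an adjunct cannot raise into the matrix clause.
There is no licit LF on which *each cartographer* c-commands *several critics*.

No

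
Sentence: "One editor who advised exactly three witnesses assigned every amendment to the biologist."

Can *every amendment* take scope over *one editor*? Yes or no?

Yes

The relative clause *who advised exactly three witnesses* modifies *one editor*, but *every amendment* is not inside that relative clause — it is an argument of the matrix verb.
With no island boundary between them, the object can take inverse scope over the subject via ordinary QR within the clause.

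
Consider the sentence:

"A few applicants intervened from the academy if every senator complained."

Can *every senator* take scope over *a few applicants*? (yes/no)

No

*every senator* is embedded in the adjunct clause *if every senator complained*.
The adjunct-island constraint bars QR out of an adverbial clause.
*every senator* > *a few applicants* would require crossing that boundary, which is illicit.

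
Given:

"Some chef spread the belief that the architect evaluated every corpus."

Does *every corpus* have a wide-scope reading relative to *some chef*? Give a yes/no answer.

The target quantifier *every corpus* is part of the complex NP *the belief that the architect evaluated every corpus*.
Noun-complement clauses are scope islands (the Complex NP Constraint): a quantifier inside one cannot scope into the matrix.
So the wide-scope reading for *every corpus* is blocked.
(Only the surface reading survives: one fixed chef with respect to all the relevant corpora.)

No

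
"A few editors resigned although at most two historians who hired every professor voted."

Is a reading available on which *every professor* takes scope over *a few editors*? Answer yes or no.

No

The DP *every professor* is contained in the relative clause *who hired every professor*, which is itself inside the adjunct *although at most two historians who hired every professor voted*.
Two island boundaries intervene — the relative clause and the adjunct. Either alone would block QR.
*every professor* > *a few editors* would require crossing that boundary, which is illicit.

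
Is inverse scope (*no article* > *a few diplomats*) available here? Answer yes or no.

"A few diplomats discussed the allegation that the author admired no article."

*no article* is embedded in the complex NP *the allegation that the author admired no article*.
The Complex NP Constraint bars QR out of the complement clause of a noun.
The inverse ordering *no article* > *a few diplomats* is therefore underivable.

No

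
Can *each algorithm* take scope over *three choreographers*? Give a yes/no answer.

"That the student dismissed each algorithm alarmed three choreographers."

The DP *each algorithm* is contained in the sentential subject *that the student dismissed each algorithm*.
Clausal subjects are scope islands; QR from inside the subject into the matrix is barred.
There is no licit LF on which *each algorithm* c-commands *three choreographers*.

No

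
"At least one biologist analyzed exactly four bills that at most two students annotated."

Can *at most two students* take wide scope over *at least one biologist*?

*at most two students* occurs within the relative clause *that at most two students annotated* modifying *exactly four bills*.
Relative clauses block scope extraction: QR cannot target a position outside the modified NP.
So *at most two students* cannot raise high enough to outscope *at least one biologist*; only the surface ordering *at least one biologist* > *at most two students* is available.

No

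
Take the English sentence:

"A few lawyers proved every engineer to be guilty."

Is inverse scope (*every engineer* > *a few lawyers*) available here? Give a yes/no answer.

The ECM infinitive is scope-transparent — *every engineer* is free to raise above *a few lawyers*.
With no island boundary between them, the object can take inverse scope over the subject via ordinary QR within the clause.

Yes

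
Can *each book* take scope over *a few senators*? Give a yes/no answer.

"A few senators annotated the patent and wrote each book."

No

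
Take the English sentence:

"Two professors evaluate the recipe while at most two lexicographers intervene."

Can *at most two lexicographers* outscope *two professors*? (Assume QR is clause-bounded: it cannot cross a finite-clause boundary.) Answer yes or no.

No

*at most two lexicographers* occurs within the adjunct clause *while at most two lexicographers intervene*.
Adverbial clauses are not L-marked, so they are barriers for QR — the quantifier cannot escape the adjunct.
Hence only narrow scope for *at most two lexicographers* (under *two professors*) survives.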